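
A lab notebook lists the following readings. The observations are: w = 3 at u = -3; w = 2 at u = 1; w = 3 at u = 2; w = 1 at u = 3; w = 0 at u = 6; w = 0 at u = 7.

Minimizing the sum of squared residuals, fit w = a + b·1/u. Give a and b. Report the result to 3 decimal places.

a = 1.463, b = 0.122

The normal system MᵀM·[a, b]ᵀ = Mᵀw is [[6, 38/21]; [38/21, 149/98]]·[a, b]ᵀ = [9, 17/6]ᵀ.
Eliminating b: (149/98)·(row 1) − (38/21)·(row 2) gives (2579/441)·a = (149/98)·9 − (38/21)·(17/6) = 7547/882, so a = 7547/5158.
Then b = ((17/6) − (38/21)·(7547/5158))/(149/98) = 315/2579.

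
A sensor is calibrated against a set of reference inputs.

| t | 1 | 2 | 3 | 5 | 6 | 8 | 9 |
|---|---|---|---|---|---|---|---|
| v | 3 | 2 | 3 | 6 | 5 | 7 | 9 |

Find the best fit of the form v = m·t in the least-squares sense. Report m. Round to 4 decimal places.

From the data, Σt·t = 220.
For Xᵀv: Σt·v = 213.
Normal equations: [[220]]·[m]ᵀ = [213]ᵀ.
Hence m = 213 / 220 ≈ 0.968182.

m = 0.9682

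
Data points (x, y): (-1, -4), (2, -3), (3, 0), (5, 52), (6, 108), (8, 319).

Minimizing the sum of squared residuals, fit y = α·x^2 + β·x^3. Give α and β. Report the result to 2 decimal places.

MᵀM·[α, β]ᵀ = Mᵀy reads: 6115·α + 43943·β = 25588;  43943·α + 325219·β = 193136.
(Σx^2·x^2 = 6115, Σx^2·x^3 = 43943, Σx^3·x^3 = 325219, Σx^2·y = 25588, Σx^3·y = 193136.)
Δ = 6115·325219 − 43943² = 57726936.
α = (25588·325219 − 43943·193136)/57726936 = -13772623/4810578; β = (6115·193136 − 43943·25588)/57726936 = 4717763/4810578.

α = -2.86, β = 0.98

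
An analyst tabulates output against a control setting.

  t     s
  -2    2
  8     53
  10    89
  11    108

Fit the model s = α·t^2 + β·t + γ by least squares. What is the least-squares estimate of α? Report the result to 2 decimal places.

From the data, Σt^2·t^2 = 28753, Σt^2·t = 2835, Σt^2 = 289, Σt·t = 289, Σt = 27, Σ1 = 4.
Right-hand side: Σt^2·s = 25368, Σt·s = 2498, Σs = 252.
Normal equations: [[28753, 2835, 289]; [2835, 289, 27]; [289, 27, 4]]·[α, β, γ]ᵀ = [25368, 2498, 252]ᵀ.
Solving the 3×3 system (Gaussian elimination) gives α = 39793/39012, β = -12785/13004, γ = -39598/9753.

α = 1.02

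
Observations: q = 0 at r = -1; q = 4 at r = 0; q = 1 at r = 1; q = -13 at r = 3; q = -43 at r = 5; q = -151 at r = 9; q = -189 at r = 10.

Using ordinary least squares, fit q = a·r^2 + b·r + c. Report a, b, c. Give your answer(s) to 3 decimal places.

From the data, Σr^2·r^2 = 17269, Σr^2·r = 1881, Σr^2 = 217, Σr·r = 217, Σr = 27, Σ1 = 7.
For Xᵀq: Σr^2·q = -32322, Σr·q = -3502, Σq = -391.
So XᵀX·[a, b, c]ᵀ = Xᵀq: [[17269, 1881, 217]; [1881, 217, 27]; [217, 27, 7]]·[a, b, c]ᵀ = [-32322, -3502, -391]ᵀ.
Inverting the 3×3 Gram matrix, [a, b, c]ᵀ = [-693841/349314, 11767/16634, 522131/174657]ᵀ.

a = -1.986, b = 0.707, c = 2.989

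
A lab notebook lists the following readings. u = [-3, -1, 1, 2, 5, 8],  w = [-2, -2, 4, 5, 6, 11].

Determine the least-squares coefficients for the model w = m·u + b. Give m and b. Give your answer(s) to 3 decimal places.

Compute the Gram sums: Σu·u = 104, Σu = 12, Σ1 = 6.
For Aᵀw: Σu·w = 140, Σw = 22.
Normal equations: [[104, 12]; [12, 6]]·[m, b]ᵀ = [140, 22]ᵀ.
Δ = 104·6 − 12² = 480.
m = (140·6 − 12·22)/480 = 6/5; b = (104·22 − 12·140)/480 = 19/15.

m = 1.200, b = 1.267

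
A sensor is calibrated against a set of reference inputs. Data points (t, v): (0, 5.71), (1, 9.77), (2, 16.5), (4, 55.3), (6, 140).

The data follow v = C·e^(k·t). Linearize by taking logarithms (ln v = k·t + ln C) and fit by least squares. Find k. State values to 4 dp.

k = 0.5414

Let Y = ln v. Fitting Y = k·t + ln C by least squares:
Σt = 13.0000, Σ(t)² = 57.0000, Σln v = 15.7793, Σt·ln v = 53.5870.
Equations: 57.0000·k + 13.0000·ln C = 53.5870;  13.0000·k + 5·ln C = 15.7793.
Solving (det = 116.0000): k = 0.54141, ln C = 1.74819.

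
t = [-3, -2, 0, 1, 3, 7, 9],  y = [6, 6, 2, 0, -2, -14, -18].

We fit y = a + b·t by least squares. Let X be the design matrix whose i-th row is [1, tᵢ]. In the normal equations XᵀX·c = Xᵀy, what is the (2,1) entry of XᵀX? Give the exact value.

Row 2 ↔ basis t, column 1 ↔ basis 1, so (XᵀX)_{2,1} = Σᵢ t = (-3)·(1) + (-2)·(1) + (0)·(1) + (1)·(1) + (3)·(1) + (7)·(1) + (9)·(1) = 15.

15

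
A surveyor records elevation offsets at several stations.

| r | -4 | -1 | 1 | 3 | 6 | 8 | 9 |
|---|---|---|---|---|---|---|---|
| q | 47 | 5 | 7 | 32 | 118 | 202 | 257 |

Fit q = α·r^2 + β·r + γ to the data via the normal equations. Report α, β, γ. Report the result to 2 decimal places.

α = 3.02, β = 0.95, γ = 2.65

Sums needed: Σr^2·r^2 = 12292, Σr^2·r = 1420, Σr^2 = 208, Σr·r = 208, Σr = 22, Σ1 = 7.
For Xᵀq: Σr^2·q = 39045, Σr·q = 4547, Σq = 668.
Normal equations: [[12292, 1420, 208]; [1420, 208, 22]; [208, 22, 7]]·[α, β, γ]ᵀ = [39045, 4547, 668]ᵀ.
Solving the 3×3 system (Gaussian elimination) gives α = 3200/1059, β = 1343/1412, γ = 5615/2118.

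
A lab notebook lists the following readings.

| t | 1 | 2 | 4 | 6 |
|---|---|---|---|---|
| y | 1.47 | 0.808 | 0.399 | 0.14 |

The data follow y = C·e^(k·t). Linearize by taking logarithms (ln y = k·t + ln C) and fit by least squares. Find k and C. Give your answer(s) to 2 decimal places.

Let Y = ln y. Fitting Y = k·t + ln C by least squares:
XᵀX = [[57.0000, 13.0000]; [13.0000, 4]], rhs = [-15.5130, -2.7128]ᵀ  (here Σt = 13.0000, Σ(t)² = 57.0000, Σln y = -2.7128, Σt·ln y = -15.5130).
Solving (det = 59.0000): k = -0.45398, ln C = 0.79724, so C = exp(0.79724) = 2.21940.

k = -0.45, C = 2.22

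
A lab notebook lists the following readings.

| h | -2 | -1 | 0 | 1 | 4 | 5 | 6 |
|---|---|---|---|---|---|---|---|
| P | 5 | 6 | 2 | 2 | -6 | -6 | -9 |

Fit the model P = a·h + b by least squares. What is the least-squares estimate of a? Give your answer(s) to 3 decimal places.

From the data, Σh·h = 83, Σh = 13, Σ1 = 7.
Right-hand side: Σh·P = -122, ΣP = -6.
So XᵀX·[a, b]ᵀ = XᵀP: [[83, 13]; [13, 7]]·[a, b]ᵀ = [-122, -6]ᵀ.
Eliminating b: 7·(row 1) − 13·(row 2) gives 412·a = 7·(-122) − 13·(-6) = -776, so a = -194/103.
Then b = ((-6) − 13·(-194/103))/7 = 272/103.

a = -1.883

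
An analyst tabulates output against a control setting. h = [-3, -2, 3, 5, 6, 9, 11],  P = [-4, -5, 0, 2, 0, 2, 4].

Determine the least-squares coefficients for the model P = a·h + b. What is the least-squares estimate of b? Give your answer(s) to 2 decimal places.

b = -2.61

Forming XᵀX = [[285, 29]; [29, 7]] and XᵀP = [94, -1]ᵀ gives XᵀX·[a, b]ᵀ = XᵀP.
det = 285·7 − 29² = 1154.
a = (94·7 − 29·(-1))/1154 = 687/1154; b = (285·(-1) − 29·94)/1154 = -3011/1154.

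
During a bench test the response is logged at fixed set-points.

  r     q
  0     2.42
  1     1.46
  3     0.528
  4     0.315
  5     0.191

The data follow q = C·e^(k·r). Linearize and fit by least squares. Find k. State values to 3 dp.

With ln qᵢ as the transformed response and rᵢ as the regressor:
Over the data: Σr = 13.0000, Σ(r)² = 51.0000, Σln q = -2.1871, Σr·ln q = -14.4357.
Normal system: [[51.0000, 13.0000]; [13.0000, 5]]·[k, ln C]ᵀ = [-14.4357, -2.1871]ᵀ.
Solving (det = 86.0000): k = -0.50867, ln C = 0.88512.

k = -0.509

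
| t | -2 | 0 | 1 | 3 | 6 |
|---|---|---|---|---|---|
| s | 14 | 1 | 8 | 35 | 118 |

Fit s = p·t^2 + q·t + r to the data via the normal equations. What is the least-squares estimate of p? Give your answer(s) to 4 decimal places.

p = 3.0125

Sums needed: Σt^2·t^2 = 1394, Σt^2·t = 236, Σt^2 = 50, Σt·t = 50, Σt = 8, Σ1 = 5.
Moment sums: Σt^2·s = 4627, Σt·s = 793, Σs = 176.
Inverting the 3×3 Gram matrix, [p, q, r]ᵀ = [7465/2478, 2761/2478, 4079/1239]ᵀ.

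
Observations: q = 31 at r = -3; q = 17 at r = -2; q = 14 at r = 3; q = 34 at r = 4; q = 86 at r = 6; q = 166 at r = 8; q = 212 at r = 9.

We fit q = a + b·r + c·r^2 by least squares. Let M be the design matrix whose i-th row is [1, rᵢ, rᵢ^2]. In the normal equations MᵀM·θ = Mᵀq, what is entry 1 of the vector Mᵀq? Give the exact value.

560

Entry 1 ↔ basis 1, so (Mᵀq)_{1} = Σᵢ qᵢ = (1)·(31) + (1)·(17) + (1)·(14) + (1)·(34) + (1)·(86) + (1)·(166) + (1)·(212) = 560.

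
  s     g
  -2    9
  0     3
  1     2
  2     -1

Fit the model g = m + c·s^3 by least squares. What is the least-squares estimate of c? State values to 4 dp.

c = -0.6311

Sums needed: Σ1 = 4, Σs^3 = 1, Σs^3·s^3 = 129.
For Xᵀg: Σg = 13, Σs^3·g = -78.
XᵀX·[m, c]ᵀ = Xᵀg becomes [[4, 1]; [1, 129]]·[m, c]ᵀ = [13, -78]ᵀ.
Δ = 4·129 − 1² = 515.
m = (13·129 − 1·(-78))/515 = 351/103; c = (4·(-78) − 1·13)/515 = -65/103.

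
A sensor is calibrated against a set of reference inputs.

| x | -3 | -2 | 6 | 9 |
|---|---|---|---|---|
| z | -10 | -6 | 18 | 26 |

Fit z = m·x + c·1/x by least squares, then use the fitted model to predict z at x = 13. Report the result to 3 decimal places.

Setting ∂/∂m … = 0 gives: 130·m + 4·c = 384;  4·m + (65/162)·c = 110/9.
(Σx·x = 130, Σx·1/x = 4, Σ1/x·1/x = 65/162, Σx·z = 384, Σ1/x·z = 110/9.)
Eliminating c: (65/162)·(row 1) − 4·(row 2) gives (2929/81)·m = (65/162)·384 − 4·(110/9) = 2840/27, so m = 8520/2929.
Then c = ((110/9) − 4·(8520/2929))/(65/162) = 4284/2929.
At x = 13: ẑ = (8520/2929)·(13) + (4284/2929)·(1/13) = 1444164/38077.

ẑ = 37.927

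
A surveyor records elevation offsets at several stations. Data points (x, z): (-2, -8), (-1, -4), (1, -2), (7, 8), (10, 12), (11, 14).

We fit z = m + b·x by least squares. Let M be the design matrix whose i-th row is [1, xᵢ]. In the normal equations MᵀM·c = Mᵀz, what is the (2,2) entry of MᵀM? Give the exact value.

276

Row 2 ↔ basis x, column 2 ↔ basis x, so (MᵀM)_{2,2} = Σᵢ (x)·(x) = (-2)·(-2) + (-1)·(-1) + (1)·(1) + (7)·(7) + (10)·(10) + (11)·(11) = 276.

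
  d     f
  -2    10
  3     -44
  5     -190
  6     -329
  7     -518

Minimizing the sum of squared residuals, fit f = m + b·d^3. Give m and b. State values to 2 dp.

m = -2.70, b = -1.50

Forming MᵀM = [[5, 703]; [703, 180723]] and Mᵀf = [-1071, -273756]ᵀ gives MᵀM·[m, b]ᵀ = Mᵀf.
det = 5·180723 − 703² = 409406.
m = ((-1071)·180723 − 703·(-273756))/409406 = -1103865/409406; b = (5·(-273756) − 703·(-1071))/409406 = -615867/409406.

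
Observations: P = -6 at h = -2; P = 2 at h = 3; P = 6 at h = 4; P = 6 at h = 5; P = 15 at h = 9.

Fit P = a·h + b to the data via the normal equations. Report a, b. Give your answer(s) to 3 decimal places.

Forming AᵀA = [[135, 19]; [19, 5]] and AᵀP = [207, 23]ᵀ gives AᵀA·[a, b]ᵀ = AᵀP.
Eliminating b: 5·(row 1) − 19·(row 2) gives 314·a = 5·207 − 19·23 = 598, so a = 299/157.
Then b = (23 − 19·(299/157))/5 = -414/157.

a = 1.904, b = -2.637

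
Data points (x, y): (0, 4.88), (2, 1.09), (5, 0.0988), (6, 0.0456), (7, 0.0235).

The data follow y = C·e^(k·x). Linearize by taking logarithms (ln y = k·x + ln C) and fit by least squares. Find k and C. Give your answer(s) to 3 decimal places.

k = -0.772, C = 4.916

Taking logs, ln y = k·x + ln C, so regress ln y on x.
Σx = 20.0000, Σ(x)² = 114.0000, Σln y = -7.4819, Σx·ln y = -56.1833.
Normal system: [[114.0000, 20.0000]; [20.0000, 5]]·[k, ln C]ᵀ = [-56.1833, -7.4819]ᵀ.
Δ = 114.0000·5 − (20.0000)² = 170.0000; k = (-56.1833·5 − 20.0000·-7.4819)/170.0000 = -0.77222, ln C = (114.0000·-7.4819 − 20.0000·-56.1833)/170.0000 = 1.59250, so C = exp(1.59250) = 4.91603.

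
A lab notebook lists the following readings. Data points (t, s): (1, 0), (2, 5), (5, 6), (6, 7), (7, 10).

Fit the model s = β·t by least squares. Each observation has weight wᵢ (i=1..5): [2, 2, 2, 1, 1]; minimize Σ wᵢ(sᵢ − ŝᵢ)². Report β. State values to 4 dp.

β = 1.3241

From the data, Σwᵢ·t·t = 145.
And Σwᵢ·t·s = 192.
Normal equations: [[145]]·[β]ᵀ = [192]ᵀ.
β = 192/145 = 1.32414.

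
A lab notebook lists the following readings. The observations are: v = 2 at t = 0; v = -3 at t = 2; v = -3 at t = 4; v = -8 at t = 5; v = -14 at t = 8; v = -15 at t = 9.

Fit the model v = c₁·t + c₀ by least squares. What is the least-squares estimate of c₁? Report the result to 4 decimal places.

Normal-equation sums: Σt·t = 190, Σt = 28, Σ1 = 6.
Right-hand side: Σt·v = -305, Σv = -41.
So MᵀM·[c₁, c₀]ᵀ = Mᵀv: [[190, 28]; [28, 6]]·[c₁, c₀]ᵀ = [-305, -41]ᵀ.
det = 190·6 − 28² = 356.
c₁ = ((-305)·6 − 28·(-41))/356 = -341/178; c₀ = (190·(-41) − 28·(-305))/356 = 375/178.

c₁ = -1.9157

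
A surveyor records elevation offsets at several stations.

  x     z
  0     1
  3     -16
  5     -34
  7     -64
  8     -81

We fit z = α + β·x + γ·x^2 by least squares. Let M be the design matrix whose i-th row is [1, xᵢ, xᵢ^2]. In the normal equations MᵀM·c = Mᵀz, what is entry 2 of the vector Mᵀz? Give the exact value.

-1314

Entry 2 ↔ basis x, so (Mᵀz)_{2} = Σᵢ (x)·zᵢ = (0)·(1) + (3)·(-16) + (5)·(-34) + (7)·(-64) + (8)·(-81) = -1314.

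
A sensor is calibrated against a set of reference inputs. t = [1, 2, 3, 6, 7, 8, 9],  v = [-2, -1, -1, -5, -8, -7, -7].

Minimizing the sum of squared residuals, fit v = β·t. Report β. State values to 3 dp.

β = -0.869

From the data, Σt·t = 244.
And Σt·v = -212.
Hence β = -212 / 244 ≈ -0.868852.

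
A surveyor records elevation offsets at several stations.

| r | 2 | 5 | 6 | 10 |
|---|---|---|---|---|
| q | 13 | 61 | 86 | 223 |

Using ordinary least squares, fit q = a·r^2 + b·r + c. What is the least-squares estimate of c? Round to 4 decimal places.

Setting ∂/∂a … = 0 gives: 11937·a + 1349·b + 165·c = 26973;  1349·a + 165·b + 23·c = 3077;  165·a + 23·b + 4·c = 383.
Row-reducing yields a = 7919/3916, b = 7815/3916, c = 1681/1958.

c = 0.8585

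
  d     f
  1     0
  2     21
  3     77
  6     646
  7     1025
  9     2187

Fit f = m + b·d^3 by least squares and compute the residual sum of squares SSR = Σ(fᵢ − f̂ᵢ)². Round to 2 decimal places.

SSR = 5.07

From the data, Σ1 = 6, Σd^3 = 1324, Σd^3·d^3 = 696540.
Right-hand side: Σf = 3956, Σd^3·f = 2087681.
Eliminating b: 696540·(row 1) − 1324·(row 2) gives 2426264·m = 696540·3956 − 1324·2087681 = -8577404, so m = -2144351/606566.
Then b = (2087681 − 1324·(-2144351/606566))/696540 = 3644171/1213132.
Residuals: 644531/1213132, 305553/606566, -692751/1213132, 415519/606566, -2201651/1213132, 807727/1213132; SSR = 6148621/1213132.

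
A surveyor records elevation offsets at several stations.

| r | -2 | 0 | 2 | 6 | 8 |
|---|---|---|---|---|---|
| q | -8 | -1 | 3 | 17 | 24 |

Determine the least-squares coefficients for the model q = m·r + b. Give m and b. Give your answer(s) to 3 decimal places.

The normal system AᵀA·[m, b]ᵀ = Aᵀq is [[108, 14]; [14, 5]]·[m, b]ᵀ = [316, 35]ᵀ.
Eliminating b: 5·(row 1) − 14·(row 2) gives 344·m = 5·316 − 14·35 = 1090, so m = 545/172.
Then b = (35 − 14·(545/172))/5 = -161/86.

m = 3.169, b = -1.872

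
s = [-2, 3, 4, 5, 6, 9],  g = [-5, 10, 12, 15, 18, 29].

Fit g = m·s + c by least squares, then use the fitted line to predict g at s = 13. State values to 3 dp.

Compute the Gram sums: Σs·s = 171, Σs = 25, Σ1 = 6.
Moment sums: Σs·g = 532, Σg = 79.
MᵀM·[m, c]ᵀ = Mᵀg becomes [[171, 25]; [25, 6]]·[m, c]ᵀ = [532, 79]ᵀ.
det = 171·6 − 25² = 401.
m = (532·6 − 25·79)/401 = 1217/401; c = (171·79 − 25·532)/401 = 209/401.
At s = 13: ĝ = (1217/401)·(13) + (209/401)·(1) = 16030/401.

ĝ = 39.975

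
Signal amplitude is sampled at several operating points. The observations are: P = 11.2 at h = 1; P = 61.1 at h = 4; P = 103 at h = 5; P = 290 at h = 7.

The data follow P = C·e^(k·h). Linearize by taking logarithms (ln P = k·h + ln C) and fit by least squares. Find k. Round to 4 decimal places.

With ln Pᵢ as the transformed response and hᵢ as the regressor:
Σh = 17.0000, Σ(h)² = 91.0000, Σln P = 16.8330, Σh·ln P = 81.7288.
Equations: 91.0000·k + 17.0000·ln C = 81.7288;  17.0000·k + 4·ln C = 16.8330.
Slope k = (n·Σh·ln P − Σh·Σln P)/(n·Σ(h)² − (Σh)²) = (4·81.7288 − 17.0000·16.8330)/75.0000 = 0.54338; ln C = (Σln P − k·Σh)/n = 1.89889.

k = 0.5434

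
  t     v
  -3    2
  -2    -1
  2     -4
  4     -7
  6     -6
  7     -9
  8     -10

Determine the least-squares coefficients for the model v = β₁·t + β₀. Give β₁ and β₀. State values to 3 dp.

β₁ = -0.966, β₀ = -1.965

The normal equations are: 182·β₁ + 22·β₀ = -219;  22·β₁ + 7·β₀ = -35.
Eliminating β₀: 7·(row 1) − 22·(row 2) gives 790·β₁ = 7·(-219) − 22·(-35) = -763, so β₁ = -763/790.
Then β₀ = ((-35) − 22·(-763/790))/7 = -776/395.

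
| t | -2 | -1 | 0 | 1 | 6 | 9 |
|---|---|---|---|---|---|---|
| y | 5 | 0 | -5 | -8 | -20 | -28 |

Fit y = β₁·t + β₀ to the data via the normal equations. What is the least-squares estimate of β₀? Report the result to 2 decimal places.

Setting ∂/∂β₁ … = 0 gives: 123·β₁ + 13·β₀ = -390;  13·β₁ + 6·β₀ = -56.
(Σt·t = 123, Σt = 13, Σ1 = 6, Σt·y = -390, Σy = -56.)
Eliminating β₀: 6·(row 1) − 13·(row 2) gives 569·β₁ = 6·(-390) − 13·(-56) = -1612, so β₁ = -1612/569.
Then β₀ = ((-56) − 13·(-1612/569))/6 = -1818/569.

β₀ = -3.20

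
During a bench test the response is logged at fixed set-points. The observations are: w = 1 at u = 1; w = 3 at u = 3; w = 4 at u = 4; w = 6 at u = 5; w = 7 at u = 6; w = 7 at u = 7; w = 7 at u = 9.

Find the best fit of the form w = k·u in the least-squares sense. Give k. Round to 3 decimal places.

The normal system AᵀA·[k]ᵀ = Aᵀw is [[217]]·[k]ᵀ = [210]ᵀ.
k = 210/217 = 0.967742.

k = 0.968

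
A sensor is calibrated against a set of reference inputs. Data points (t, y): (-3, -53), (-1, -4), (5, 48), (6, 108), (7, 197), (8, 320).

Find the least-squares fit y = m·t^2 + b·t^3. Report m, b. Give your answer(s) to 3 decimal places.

m = -3.003, b = 1.001

Compute the Gram sums: Σt^2·t^2 = 8500, Σt^2·t^3 = 60232, Σt^3·t^3 = 442804.
Right-hand side: Σt^2·y = 34740, Σt^3·y = 262174.
MᵀM·[m, b]ᵀ = Mᵀy becomes [[8500, 60232]; [60232, 442804]]·[m, b]ᵀ = [34740, 262174]ᵀ.
Determinant 8500·442804 − 60232² = 135940176.
m = (34740·442804 − 60232·262174)/135940176 = -25515838/8496261; b = (8500·262174 − 60232·34740)/135940176 = 17002415/16992522.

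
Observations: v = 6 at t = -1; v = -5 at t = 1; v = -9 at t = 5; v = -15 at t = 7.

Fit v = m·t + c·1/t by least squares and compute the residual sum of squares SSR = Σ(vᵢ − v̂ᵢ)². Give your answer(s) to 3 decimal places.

From the data, Σt·t = 76, Σt·1/t = 4, Σ1/t·1/t = 2524/1225.
And Σt·v = -161, Σ1/t·v = -523/35.
det = 76·(2524/1225) − 4² = 172224/1225.
m = ((-161)·(2524/1225) − 4·(-523/35))/(172224/1225) = -4627/2392; c = (76·(-523/35) − 4·(-161))/(172224/1225) = -8365/2392.
Residuals: 170/299, 129/299, 410/299, -287/299; SSR = 990/299.

SSR = 3.311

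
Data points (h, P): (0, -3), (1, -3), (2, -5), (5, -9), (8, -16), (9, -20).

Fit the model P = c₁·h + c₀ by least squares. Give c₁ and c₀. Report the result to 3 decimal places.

c₁ = -1.873, c₀ = -1.529

Normal-equation sums: Σh·h = 175, Σh = 25, Σ1 = 6.
Moment sums: Σh·P = -366, ΣP = -56.
XᵀX·[c₁, c₀]ᵀ = XᵀP becomes [[175, 25]; [25, 6]]·[c₁, c₀]ᵀ = [-366, -56]ᵀ.
Determinant 175·6 − 25² = 425.
c₁ = ((-366)·6 − 25·(-56))/425 = -796/425; c₀ = (175·(-56) − 25·(-366))/425 = -26/17.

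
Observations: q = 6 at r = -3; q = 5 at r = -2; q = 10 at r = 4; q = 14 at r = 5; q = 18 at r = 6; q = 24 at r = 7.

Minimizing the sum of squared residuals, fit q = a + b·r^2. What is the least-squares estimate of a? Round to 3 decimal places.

a = 2.894

Sums needed: Σ1 = 6, Σr^2 = 139, Σr^2·r^2 = 4675.
And Σq = 77, Σr^2·q = 2408.
XᵀX·[a, b]ᵀ = Xᵀq becomes [[6, 139]; [139, 4675]]·[a, b]ᵀ = [77, 2408]ᵀ.
det = 6·4675 − 139² = 8729.
a = (77·4675 − 139·2408)/8729 = 3609/1247; b = (6·2408 − 139·77)/8729 = 535/1247.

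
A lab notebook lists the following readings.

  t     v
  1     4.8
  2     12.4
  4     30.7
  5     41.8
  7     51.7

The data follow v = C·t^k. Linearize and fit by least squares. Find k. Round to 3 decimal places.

Let Y = ln v. Fitting Y = k·ln t + ln C by least squares:
AᵀA = [[8.7791, 5.6348]; [5.6348, 5]], rhs = [20.1775, 15.1889]ᵀ  (here Σln t = 5.6348, Σ(ln t)² = 8.7791, Σln v = 15.1889, Σln t·ln v = 20.1775).
Δ = 8.7791·5 − (5.6348)² = 12.1448; k = (20.1775·5 − 5.6348·15.1889)/12.1448 = 1.25991, ln C = (8.7791·15.1889 − 5.6348·20.1775)/12.1448 = 1.61792.

k = 1.260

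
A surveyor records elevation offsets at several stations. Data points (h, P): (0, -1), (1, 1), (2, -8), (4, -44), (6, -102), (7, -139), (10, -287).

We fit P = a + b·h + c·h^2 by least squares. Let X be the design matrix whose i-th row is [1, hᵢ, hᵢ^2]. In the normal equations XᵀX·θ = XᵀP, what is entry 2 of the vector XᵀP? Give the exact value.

Entry 2 ↔ basis h, so (XᵀP)_{2} = Σᵢ (h)·Pᵢ = (0)·(-1) + (1)·(1) + (2)·(-8) + (4)·(-44) + (6)·(-102) + (7)·(-139) + (10)·(-287) = -4646.

-4646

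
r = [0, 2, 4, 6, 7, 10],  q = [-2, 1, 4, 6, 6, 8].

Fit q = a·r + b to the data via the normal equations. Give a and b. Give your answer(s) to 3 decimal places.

Forming AᵀA = [[205, 29]; [29, 6]] and Aᵀq = [176, 23]ᵀ gives AᵀA·[a, b]ᵀ = Aᵀq.
Δ = 205·6 − 29² = 389.
a = (176·6 − 29·23)/389 = 1; b = (205·23 − 29·176)/389 = -1.

a = 1.000, b = -1.000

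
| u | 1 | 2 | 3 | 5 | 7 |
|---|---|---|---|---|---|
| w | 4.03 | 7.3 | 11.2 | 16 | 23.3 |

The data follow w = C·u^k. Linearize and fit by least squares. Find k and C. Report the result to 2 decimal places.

With ln wᵢ as the transformed response and ln uᵢ as the regressor:
XᵀX = [[8.0643, 5.3471]; [5.3471, 5]], rhs = [14.6210, 11.7186]ᵀ  (here Σln u = 5.3471, Σ(ln u)² = 8.0643, Σln w = 11.7186, Σln u·ln w = 14.6210).
Δ = 8.0643·5 − (5.3471)² = 11.7297; k = (14.6210·5 − 5.3471·11.7186)/11.7297 = 0.89040, ln C = (8.0643·11.7186 − 5.3471·14.6210)/11.7297 = 1.39150, so C = exp(1.39150) = 4.02089.

k = 0.89, C = 4.02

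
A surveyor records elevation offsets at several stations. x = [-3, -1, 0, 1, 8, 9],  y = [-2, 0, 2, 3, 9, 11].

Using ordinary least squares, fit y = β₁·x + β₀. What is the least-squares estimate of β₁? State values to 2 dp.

Normal-equation sums: Σx·x = 156, Σx = 14, Σ1 = 6.
And Σx·y = 180, Σy = 23.
So MᵀM·[β₁, β₀]ᵀ = Mᵀy: [[156, 14]; [14, 6]]·[β₁, β₀]ᵀ = [180, 23]ᵀ.
Eliminating β₀: 6·(row 1) − 14·(row 2) gives 740·β₁ = 6·180 − 14·23 = 758, so β₁ = 379/370.
Then β₀ = (23 − 14·(379/370))/6 = 267/185.

β₁ = 1.02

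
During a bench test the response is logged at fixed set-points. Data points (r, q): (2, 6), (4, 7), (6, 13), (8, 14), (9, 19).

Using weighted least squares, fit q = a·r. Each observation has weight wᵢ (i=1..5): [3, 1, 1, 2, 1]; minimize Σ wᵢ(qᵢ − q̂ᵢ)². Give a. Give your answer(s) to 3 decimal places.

Setting ∂/∂a … = 0 gives: 273·a = 537.
Hence a = 537 / 273 ≈ 1.96703.

a = 1.967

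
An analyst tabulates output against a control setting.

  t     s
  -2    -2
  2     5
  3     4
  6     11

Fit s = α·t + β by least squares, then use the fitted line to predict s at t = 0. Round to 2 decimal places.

Entries of XᵀX: Σt·t = 53, Σt = 9, Σ1 = 4.
Moment sums: Σt·s = 92, Σs = 18.
So XᵀX·[α, β]ᵀ = Xᵀs: [[53, 9]; [9, 4]]·[α, β]ᵀ = [92, 18]ᵀ.
Determinant 53·4 − 9² = 131.
α = (92·4 − 9·18)/131 = 206/131; β = (53·18 − 9·92)/131 = 126/131.
At t = 0: ŝ = (206/131)·(0) + (126/131)·(1) = 126/131.

ŝ = 0.96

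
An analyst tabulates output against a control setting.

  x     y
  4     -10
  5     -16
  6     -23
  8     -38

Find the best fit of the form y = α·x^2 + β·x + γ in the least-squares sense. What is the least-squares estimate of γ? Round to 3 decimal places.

The normal equations are: 6273·α + 917·β + 141·γ = -3820;  917·α + 141·β + 23·γ = -562;  141·α + 23·β + 4·γ = -87.
(Σx^2·x^2 = 6273, Σx^2·x = 917, Σx^2 = 141, Σx·x = 141, Σx = 23, Σ1 = 4, Σx^2·y = -3820, Σx·y = -562, Σy = -87.)
Inverting the 3×3 Gram matrix, [α, β, γ]ᵀ = [-3/11, -206/55, 47/5]ᵀ.

γ = 9.400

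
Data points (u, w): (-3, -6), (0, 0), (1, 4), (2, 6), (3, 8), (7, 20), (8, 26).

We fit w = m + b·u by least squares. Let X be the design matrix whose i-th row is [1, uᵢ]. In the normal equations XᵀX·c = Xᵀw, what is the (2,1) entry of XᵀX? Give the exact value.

Row 2 ↔ basis u, column 1 ↔ basis 1, so (XᵀX)_{2,1} = Σᵢ u = (-3)·(1) + (0)·(1) + (1)·(1) + (2)·(1) + (3)·(1) + (7)·(1) + (8)·(1) = 18.

18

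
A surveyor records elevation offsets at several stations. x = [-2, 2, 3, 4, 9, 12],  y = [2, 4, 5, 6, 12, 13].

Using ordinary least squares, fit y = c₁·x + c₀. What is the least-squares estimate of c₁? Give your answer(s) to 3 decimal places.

c₁ = 0.872

Normal-equation sums: Σx·x = 258, Σx = 28, Σ1 = 6.
Right-hand side: Σx·y = 307, Σy = 42.
So MᵀM·[c₁, c₀]ᵀ = Mᵀy: [[258, 28]; [28, 6]]·[c₁, c₀]ᵀ = [307, 42]ᵀ.
Δ = 258·6 − 28² = 764.
c₁ = (307·6 − 28·42)/764 = 333/382; c₀ = (258·42 − 28·307)/764 = 560/191.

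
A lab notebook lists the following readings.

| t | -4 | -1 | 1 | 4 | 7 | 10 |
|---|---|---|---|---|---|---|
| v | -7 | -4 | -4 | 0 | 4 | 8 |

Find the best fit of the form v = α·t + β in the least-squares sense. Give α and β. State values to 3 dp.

α = 1.072, β = -3.536

Sums needed: Σt·t = 183, Σt = 17, Σ1 = 6.
Right-hand side: Σt·v = 136, Σv = -3.
Determinant 183·6 − 17² = 809.
α = (136·6 − 17·(-3))/809 = 867/809; β = (183·(-3) − 17·136)/809 = -2861/809.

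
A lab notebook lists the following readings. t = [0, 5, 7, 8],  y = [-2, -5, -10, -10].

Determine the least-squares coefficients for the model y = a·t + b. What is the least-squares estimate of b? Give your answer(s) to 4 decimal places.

b = -1.4868

Compute the Gram sums: Σt·t = 138, Σt = 20, Σ1 = 4.
Right-hand side: Σt·y = -175, Σy = -27.
Eliminating b: 4·(row 1) − 20·(row 2) gives 152·a = 4·(-175) − 20·(-27) = -160, so a = -20/19.
Then b = ((-27) − 20·(-20/19))/4 = -113/76.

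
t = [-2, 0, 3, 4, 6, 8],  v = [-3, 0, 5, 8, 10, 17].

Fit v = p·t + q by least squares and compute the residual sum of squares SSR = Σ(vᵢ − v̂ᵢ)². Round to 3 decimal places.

SSR = 6.339

From the data, Σt·t = 129, Σt = 19, Σ1 = 6.
For Aᵀv: Σt·v = 249, Σv = 37.
AᵀA·[p, q]ᵀ = Aᵀv becomes [[129, 19]; [19, 6]]·[p, q]ᵀ = [249, 37]ᵀ.
Determinant 129·6 − 19² = 413.
p = (249·6 − 19·37)/413 = 113/59; q = (129·37 − 19·249)/413 = 6/59.
Residuals: 43/59, -6/59, -50/59, 14/59, -94/59, 93/59; SSR = 374/59.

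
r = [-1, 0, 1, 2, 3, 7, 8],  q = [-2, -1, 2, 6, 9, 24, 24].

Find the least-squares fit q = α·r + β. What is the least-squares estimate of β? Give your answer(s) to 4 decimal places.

From the data, Σr·r = 128, Σr = 20, Σ1 = 7.
For Xᵀq: Σr·q = 403, Σq = 62.
XᵀX·[α, β]ᵀ = Xᵀq becomes [[128, 20]; [20, 7]]·[α, β]ᵀ = [403, 62]ᵀ.
Eliminating β: 7·(row 1) − 20·(row 2) gives 496·α = 7·403 − 20·62 = 1581, so α = 51/16.
Then β = (62 − 20·(51/16))/7 = -1/4.

β = -0.2500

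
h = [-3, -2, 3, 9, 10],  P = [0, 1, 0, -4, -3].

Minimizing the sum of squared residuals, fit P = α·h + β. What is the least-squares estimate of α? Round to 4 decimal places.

α = -0.3278

MᵀM·[α, β]ᵀ = MᵀP reads: 203·α + 17·β = -68;  17·α + 5·β = -6.
Δ = 203·5 − 17² = 726.
α = ((-68)·5 − 17·(-6))/726 = -119/363; β = (203·(-6) − 17·(-68))/726 = -31/363.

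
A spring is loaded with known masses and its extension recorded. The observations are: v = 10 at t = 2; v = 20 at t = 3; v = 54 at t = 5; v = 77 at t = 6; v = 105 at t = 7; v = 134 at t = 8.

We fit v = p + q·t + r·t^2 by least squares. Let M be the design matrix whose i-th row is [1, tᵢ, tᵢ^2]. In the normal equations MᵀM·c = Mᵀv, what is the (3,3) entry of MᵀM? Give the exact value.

8515

Row 3 ↔ basis t^2, column 3 ↔ basis t^2, so (MᵀM)_{3,3} = Σᵢ (t^2)·(t^2) = (4)·(4) + (9)·(9) + (25)·(25) + (36)·(36) + (49)·(49) + (64)·(64) = 8515.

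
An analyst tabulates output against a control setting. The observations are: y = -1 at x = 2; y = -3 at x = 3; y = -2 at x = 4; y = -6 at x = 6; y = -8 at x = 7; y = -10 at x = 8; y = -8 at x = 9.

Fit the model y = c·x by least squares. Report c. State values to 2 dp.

c = -1.02

Entries of MᵀM: Σx·x = 259.
Right-hand side: Σx·y = -263.
MᵀM·[c]ᵀ = Mᵀy becomes [[259]]·[c]ᵀ = [-263]ᵀ.
c = (-263)/259 = -1.01544.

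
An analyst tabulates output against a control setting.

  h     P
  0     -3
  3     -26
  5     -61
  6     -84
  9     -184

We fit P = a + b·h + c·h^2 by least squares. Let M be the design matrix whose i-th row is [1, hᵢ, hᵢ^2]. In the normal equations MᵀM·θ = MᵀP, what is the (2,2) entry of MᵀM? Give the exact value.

151

Row 2 ↔ basis h, column 2 ↔ basis h, so (MᵀM)_{2,2} = Σᵢ (h)·(h) = (0)·(0) + (3)·(3) + (5)·(5) + (6)·(6) + (9)·(9) = 151.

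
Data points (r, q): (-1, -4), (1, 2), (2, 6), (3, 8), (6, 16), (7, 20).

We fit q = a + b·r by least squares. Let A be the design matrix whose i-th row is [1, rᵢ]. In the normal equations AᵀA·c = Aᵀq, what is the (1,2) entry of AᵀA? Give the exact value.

18

Row 1 ↔ basis 1, column 2 ↔ basis r, so (AᵀA)_{1,2} = Σᵢ r = (1)·(-1) + (1)·(1) + (1)·(2) + (1)·(3) + (1)·(6) + (1)·(7) = 18.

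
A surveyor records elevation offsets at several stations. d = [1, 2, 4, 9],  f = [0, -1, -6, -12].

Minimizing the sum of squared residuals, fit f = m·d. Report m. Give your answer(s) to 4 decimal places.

Normal-equation sums: Σd·d = 102.
For Mᵀf: Σd·f = -134.
Normal equations: [[102]]·[m]ᵀ = [-134]ᵀ.
Hence m = -134 / 102 ≈ -1.31373.

m = -1.3137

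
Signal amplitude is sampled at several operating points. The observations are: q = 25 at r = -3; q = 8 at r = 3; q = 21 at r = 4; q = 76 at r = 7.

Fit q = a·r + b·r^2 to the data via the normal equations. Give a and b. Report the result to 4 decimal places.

a = -2.6426, b = 1.9271

Setting ∂/∂a … = 0 gives: 83·a + 407·b = 565;  407·a + 2819·b = 4357.
(Σr·r = 83, Σr·r^2 = 407, Σr^2·r^2 = 2819, Σr·q = 565, Σr^2·q = 4357.)
Determinant 83·2819 − 407² = 68328.
a = (565·2819 − 407·4357)/68328 = -15047/5694; b = (83·4357 − 407·565)/68328 = 10973/5694.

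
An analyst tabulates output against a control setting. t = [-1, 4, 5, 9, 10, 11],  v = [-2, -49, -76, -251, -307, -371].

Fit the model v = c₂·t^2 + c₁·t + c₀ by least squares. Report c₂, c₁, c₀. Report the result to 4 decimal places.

With design matrix X, XᵀX = [[32084, 3248, 344]; [3248, 344, 38]; [344, 38, 6]] and Xᵀv = [-98608, -9984, -1056]ᵀ.
Solving the 3×3 system (Gaussian elimination) gives c₂ = -153284/50199, c₁ = -14944/50199, c₀ = 15968/16733.

c₂ = -3.0535, c₁ = -0.2977, c₀ = 0.9543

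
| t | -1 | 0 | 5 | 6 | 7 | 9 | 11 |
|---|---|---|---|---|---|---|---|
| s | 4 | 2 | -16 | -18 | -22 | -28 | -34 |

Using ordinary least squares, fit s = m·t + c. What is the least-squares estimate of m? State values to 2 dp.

With design matrix X, XᵀX = [[313, 37]; [37, 7]] and Xᵀs = [-972, -112]ᵀ.
Δ = 313·7 − 37² = 822.
m = ((-972)·7 − 37·(-112))/822 = -1330/411; c = (313·(-112) − 37·(-972))/822 = 454/411.

m = -3.24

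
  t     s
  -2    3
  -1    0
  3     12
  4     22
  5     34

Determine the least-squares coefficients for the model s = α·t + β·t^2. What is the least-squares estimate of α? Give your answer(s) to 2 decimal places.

Normal-equation sums: Σt·t = 55, Σt·t^2 = 207, Σt^2·t^2 = 979.
Right-hand side: Σt·s = 288, Σt^2·s = 1322.
So XᵀX·[α, β]ᵀ = Xᵀs: [[55, 207]; [207, 979]]·[α, β]ᵀ = [288, 1322]ᵀ.
Determinant 55·979 − 207² = 10996.
α = (288·979 − 207·1322)/10996 = 4149/5498; β = (55·1322 − 207·288)/10996 = 6547/5498.

α = 0.75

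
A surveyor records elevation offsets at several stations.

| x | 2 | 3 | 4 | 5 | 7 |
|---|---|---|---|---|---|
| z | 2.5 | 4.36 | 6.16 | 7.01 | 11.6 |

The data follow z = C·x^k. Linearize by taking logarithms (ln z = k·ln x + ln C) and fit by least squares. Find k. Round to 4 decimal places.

With ln zᵢ as the transformed response and ln xᵢ as the regressor:
XᵀX = [[9.9861, 6.7334]; [6.7334, 5]], rhs = [12.6767, 8.6052]ᵀ  (here Σln x = 6.7334, Σ(ln x)² = 9.9861, Σln z = 8.6052, Σln x·ln z = 12.6767).
Slope k = (n·Σln x·ln z − Σln x·Σln z)/(n·Σ(ln x)² − (Σln x)²) = (5·12.6767 − 6.7334·8.6052)/4.5917 = 1.18510; ln C = (Σln z − k·Σln x)/n = 0.12508.

k = 1.1851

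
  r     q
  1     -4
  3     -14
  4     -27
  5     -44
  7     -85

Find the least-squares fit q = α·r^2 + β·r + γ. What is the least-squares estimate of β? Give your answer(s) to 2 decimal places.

β = 1.87

Normal-equation sums: Σr^2·r^2 = 3364, Σr^2·r = 560, Σr^2 = 100, Σr·r = 100, Σr = 20, Σ1 = 5.
Right-hand side: Σr^2·q = -5827, Σr·q = -969, Σq = -174.
MᵀM·[α, β, γ]ᵀ = Mᵀq becomes [[3364, 560, 100]; [560, 100, 20]; [100, 20, 5]]·[α, β, γ]ᵀ = [-5827, -969, -174]ᵀ.
Row-reducing yields α = -163/84, β = 787/420, γ = -122/35.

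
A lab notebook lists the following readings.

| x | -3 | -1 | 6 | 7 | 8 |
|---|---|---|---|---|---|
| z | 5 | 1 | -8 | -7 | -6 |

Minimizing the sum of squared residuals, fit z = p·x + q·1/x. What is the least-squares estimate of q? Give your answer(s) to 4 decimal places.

q = -0.6752

Setting ∂/∂p … = 0 gives: 159·p + 5·q = -161;  5·p + (33161/28224)·q = -23/4.
(Σx·x = 159, Σx·1/x = 5, Σ1/x·1/x = 33161/28224, Σx·z = -161, Σ1/x·z = -23/4.)
Eliminating q: (33161/28224)·(row 1) − 5·(row 2) gives (1522333/9408)·p = (33161/28224)·(-161) − 5·(-23/4) = -646783/4032, so p = -4527481/4566999.
Then q = ((-23/4) − 5·(-4527481/4566999))/(33161/28224) = -1027824/1522333.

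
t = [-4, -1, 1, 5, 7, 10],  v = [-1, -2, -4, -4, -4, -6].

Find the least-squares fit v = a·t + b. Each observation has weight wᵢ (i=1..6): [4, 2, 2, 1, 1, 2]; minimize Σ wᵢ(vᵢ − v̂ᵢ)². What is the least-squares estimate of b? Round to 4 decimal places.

Entries of XᵀWX: Σwᵢ·t·t = 342, Σwᵢ·t = 16, Σwᵢ·1 = 12.
Moment sums: Σwᵢ·t·v = -156, Σwᵢ·v = -36.
XᵀWX·[a, b]ᵀ = XᵀWv becomes [[342, 16]; [16, 12]]·[a, b]ᵀ = [-156, -36]ᵀ.
Δ = 342·12 − 16² = 3848.
a = ((-156)·12 − 16·(-36))/3848 = -162/481; b = (342·(-36) − 16·(-156))/3848 = -1227/481.

b = -2.5509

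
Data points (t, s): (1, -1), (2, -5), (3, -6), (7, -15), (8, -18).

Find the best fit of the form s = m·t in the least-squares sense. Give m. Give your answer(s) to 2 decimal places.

The normal system AᵀA·[m]ᵀ = Aᵀs is [[127]]·[m]ᵀ = [-278]ᵀ.
Hence m = -278 / 127 ≈ -2.18898.

m = -2.19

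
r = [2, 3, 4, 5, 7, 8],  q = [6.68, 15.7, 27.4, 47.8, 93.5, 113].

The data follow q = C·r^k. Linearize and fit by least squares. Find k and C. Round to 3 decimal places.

k = 2.072, C = 1.604

Let Y = ln q. Fitting Y = k·ln r + ln C by least squares:
Over the data: Σln r = 8.8128, Σ(ln r)² = 14.3101, Σln q = 21.0957, Σln r·ln q = 33.8155.
Normal system: [[14.3101, 8.8128]; [8.8128, 6]]·[k, ln C]ᵀ = [33.8155, 21.0957]ᵀ.
Slope k = (n·Σln r·ln q − Σln r·Σln q)/(n·Σ(ln r)² − (Σln r)²) = (6·33.8155 − 8.8128·21.0957)/8.1947 = 2.07206; ln C = (Σln q − k·Σln r)/n = 0.47249, so C = exp(0.47249) = 1.60399.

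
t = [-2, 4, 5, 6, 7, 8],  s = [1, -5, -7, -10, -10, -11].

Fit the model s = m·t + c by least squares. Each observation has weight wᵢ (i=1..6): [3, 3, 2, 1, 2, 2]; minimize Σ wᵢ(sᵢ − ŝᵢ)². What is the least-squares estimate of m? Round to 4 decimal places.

m = -1.2195

Forming XᵀWX = [[372, 52]; [52, 13]] and XᵀWs = [-512, -78]ᵀ gives XᵀWX·[m, c]ᵀ = XᵀWs.
det = 372·13 − 52² = 2132.
m = ((-512)·13 − 52·(-78))/2132 = -50/41; c = (372·(-78) − 52·(-512))/2132 = -46/41.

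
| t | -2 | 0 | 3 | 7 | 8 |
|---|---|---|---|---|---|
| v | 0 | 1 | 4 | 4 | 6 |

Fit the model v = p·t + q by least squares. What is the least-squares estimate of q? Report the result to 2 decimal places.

Normal-equation sums: Σt·t = 126, Σt = 16, Σ1 = 5.
Right-hand side: Σt·v = 88, Σv = 15.
XᵀX·[p, q]ᵀ = Xᵀv becomes [[126, 16]; [16, 5]]·[p, q]ᵀ = [88, 15]ᵀ.
Eliminating q: 5·(row 1) − 16·(row 2) gives 374·p = 5·88 − 16·15 = 200, so p = 100/187.
Then q = (15 − 16·(100/187))/5 = 241/187.

q = 1.29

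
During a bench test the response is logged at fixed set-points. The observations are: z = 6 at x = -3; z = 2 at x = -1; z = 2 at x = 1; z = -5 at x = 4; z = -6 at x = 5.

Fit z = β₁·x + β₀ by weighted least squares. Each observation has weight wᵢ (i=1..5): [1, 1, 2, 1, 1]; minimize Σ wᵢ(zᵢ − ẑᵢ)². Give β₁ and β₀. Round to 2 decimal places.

β₁ = -1.50, β₀ = 1.91

MᵀWM·[β₁, β₀]ᵀ = MᵀWz reads: 53·β₁ + 7·β₀ = -66;  7·β₁ + 6·β₀ = 1.
det = 53·6 − 7² = 269.
β₁ = ((-66)·6 − 7·1)/269 = -403/269; β₀ = (53·1 − 7·(-66))/269 = 515/269.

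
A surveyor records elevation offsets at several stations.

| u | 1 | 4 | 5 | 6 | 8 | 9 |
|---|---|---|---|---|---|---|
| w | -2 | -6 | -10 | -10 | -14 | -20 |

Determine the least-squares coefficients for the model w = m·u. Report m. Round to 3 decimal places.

m = -1.919

Entries of MᵀM: Σu·u = 223.
For Mᵀw: Σu·w = -428.
MᵀM·[m]ᵀ = Mᵀw becomes [[223]]·[m]ᵀ = [-428]ᵀ.
Hence m = -428 / 223 ≈ -1.91928.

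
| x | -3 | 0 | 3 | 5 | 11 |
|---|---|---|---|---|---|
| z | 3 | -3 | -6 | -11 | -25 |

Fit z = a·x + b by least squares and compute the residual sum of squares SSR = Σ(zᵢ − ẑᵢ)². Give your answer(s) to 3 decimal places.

SSR = 7.920

Setting ∂/∂a … = 0 gives: 164·a + 16·b = -357;  16·a + 5·b = -42.
(Σx·x = 164, Σx = 16, Σ1 = 5, Σx·z = -357, Σz = -42.)
det = 164·5 − 16² = 564.
a = ((-357)·5 − 16·(-42))/564 = -371/188; b = (164·(-42) − 16·(-357))/564 = -98/47.
Residuals: -157/188, -43/47, 377/188, 179/188, -227/188; SSR = 1489/188.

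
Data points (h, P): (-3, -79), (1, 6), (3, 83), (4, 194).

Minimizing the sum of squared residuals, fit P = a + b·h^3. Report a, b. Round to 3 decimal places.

a = 2.305, b = 2.997

Forming MᵀM = [[4, 65]; [65, 5555]] and MᵀP = [204, 16796]ᵀ gives MᵀM·[a, b]ᵀ = MᵀP.
Eliminating b: 5555·(row 1) − 65·(row 2) gives 17995·a = 5555·204 − 65·16796 = 41480, so a = 136/59.
Then b = (16796 − 65·(136/59))/5555 = 884/295.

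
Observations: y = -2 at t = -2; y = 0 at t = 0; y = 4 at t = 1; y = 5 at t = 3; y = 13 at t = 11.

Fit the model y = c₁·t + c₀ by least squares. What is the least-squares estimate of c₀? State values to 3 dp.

The normal system MᵀM·[c₁, c₀]ᵀ = Mᵀy is [[135, 13]; [13, 5]]·[c₁, c₀]ᵀ = [166, 20]ᵀ.
Eliminating c₀: 5·(row 1) − 13·(row 2) gives 506·c₁ = 5·166 − 13·20 = 570, so c₁ = 285/253.
Then c₀ = (20 − 13·(285/253))/5 = 271/253.

c₀ = 1.071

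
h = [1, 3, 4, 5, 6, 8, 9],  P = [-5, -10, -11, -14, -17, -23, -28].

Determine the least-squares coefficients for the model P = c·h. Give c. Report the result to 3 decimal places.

Compute the Gram sums: Σh·h = 232.
And Σh·P = -687.
So XᵀX·[c]ᵀ = XᵀP: [[232]]·[c]ᵀ = [-687]ᵀ.
c = (-687)/232 = -2.96121.

c = -2.961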